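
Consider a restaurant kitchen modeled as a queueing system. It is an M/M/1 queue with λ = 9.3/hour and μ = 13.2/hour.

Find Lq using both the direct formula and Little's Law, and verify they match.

Method 1 (direct): Lq = λ²/(μ(μ-λ)) = 86.49/(13.2 × 3.90) = 1.6801

Method 2 (Little's Law):
W = 1/(μ-λ) = 1/3.90 = 0.2564103
Wq = W - 1/μ = 0.2564103 - 0.07575758 = 0.180653
Lq = λWq = 9.3 × 0.180653 = 1.6801 ✔ (matches Method 1)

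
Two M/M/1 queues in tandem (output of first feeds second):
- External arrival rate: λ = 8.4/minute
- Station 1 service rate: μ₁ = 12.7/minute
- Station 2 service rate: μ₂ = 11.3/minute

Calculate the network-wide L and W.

By Jackson's theorem, each station behaves as independent M/M/1.
Station 1: ρ₁ = 8.4/12.7 = 0.6614, L₁ = ρ₁/(1-ρ₁) = λ/(μ₁-λ) = 8.4/4.30 = 1.95349
Station 2: ρ₂ = 8.4/11.3 = 0.7434, L₂ = ρ₂/(1-ρ₂) = λ/(μ₂-λ) = 8.4/2.90 = 2.89655
Total: L = L₁ + L₂ = 1.95349 + 2.89655 = 4.8500
W = L/λ = 4.8500/8.4 = 0.5774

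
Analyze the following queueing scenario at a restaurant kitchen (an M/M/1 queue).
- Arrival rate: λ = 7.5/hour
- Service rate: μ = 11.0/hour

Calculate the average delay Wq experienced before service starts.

First, compute utilization: ρ = λ/μ = 7.5/11.0 = 0.6818
For M/M/1: Wq = λ/(μ(μ-λ))
Wq = 7.5/(11.0 × (11.0-7.5))
Wq = 7.5/(11.0 × 3.50)
Wq = 0.1948 hours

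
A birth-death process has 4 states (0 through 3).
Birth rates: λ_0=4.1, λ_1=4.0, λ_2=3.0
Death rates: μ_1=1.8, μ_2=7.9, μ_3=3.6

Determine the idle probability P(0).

Ratios P(n)/P(0) = (λ₀···λₙ₋₁)/(μ₁···μₙ):
P(1)/P(0) = (4.1)/(1.8) = 2.2778
P(2)/P(0) = (4.1×4.0)/(1.8×7.9) = 1.1533
P(3)/P(0) = (4.1×4.0×3.0)/(1.8×7.9×3.6) = 0.9611

Normalization: ∑ P(n) = 1
P(0) × (1.0000 + 2.2778 + 1.1533 + 0.9611) = 1
P(0) × 5.3922 = 1
P(0) = 1/5.3922 = 0.1855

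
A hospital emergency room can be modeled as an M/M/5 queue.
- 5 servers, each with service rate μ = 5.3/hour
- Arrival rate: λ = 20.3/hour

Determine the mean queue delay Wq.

Traffic intensity: ρ = λ/(cμ) = 20.3/(5×5.3) = 0.7660
Since ρ = 0.7660 < 1, system is stable.
Offered load a = λ/μ = cρ = 20.3/5.3 = 3.8302
P₀ = [ Σₙ₌₀^4 aⁿ/n! + a^5/(5!(1-ρ)) ]⁻¹
Σ = a^0/0! + a^1/1! + a^2/2! + a^3/3! + a^4/4! = 1.0000 + 3.8302 + 7.3352 + 9.3650 + 8.9675 = 30.4979
a^5/(5!(1-ρ)) = 824.3295/(120 × 0.233962) = 29.3612
P₀ = 1/(30.4979 + 29.3612) = 0.01671
Lq = P₀·a^5·ρ / (5!(1-ρ)²) = 0.016706 × 824.3295 × 0.76604 / (120 × 0.054738) = 1.6060
Wq = Lq/λ = 1.6060/20.3 = 0.07911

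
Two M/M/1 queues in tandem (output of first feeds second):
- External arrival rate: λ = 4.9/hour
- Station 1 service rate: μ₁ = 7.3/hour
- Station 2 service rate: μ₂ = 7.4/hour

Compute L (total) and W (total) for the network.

By Jackson's theorem, each station behaves as independent M/M/1.
Station 1: ρ₁ = 4.9/7.3 = 0.6712, L₁ = ρ₁/(1-ρ₁) = λ/(μ₁-λ) = 4.9/2.40 = 2.0417
Station 2: ρ₂ = 4.9/7.4 = 0.6622, L₂ = ρ₂/(1-ρ₂) = λ/(μ₂-λ) = 4.9/2.50 = 1.9600
Total: L = L₁ + L₂ = 2.0417 + 1.9600 = 4.0017
W = L/λ = 4.0017/4.9 = 0.8167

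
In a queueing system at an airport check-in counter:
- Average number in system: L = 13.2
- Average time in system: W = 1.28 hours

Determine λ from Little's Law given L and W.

Little's Law: L = λW, so λ = L/W
λ = 13.2/1.28 = 10.3125 passengers/hour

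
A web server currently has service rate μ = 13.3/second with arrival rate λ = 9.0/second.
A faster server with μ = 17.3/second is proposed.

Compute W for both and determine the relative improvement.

System 1: ρ₁ = 9.0/13.3 = 0.6767, W₁ = 1/(13.3-9.0) = 0.2326
System 2: ρ₂ = 9.0/17.3 = 0.5202, W₂ = 1/(17.3-9.0) = 0.1205
Improvement: (W₁-W₂)/W₁ = (0.2326-0.1205)/0.2326 = 48.19%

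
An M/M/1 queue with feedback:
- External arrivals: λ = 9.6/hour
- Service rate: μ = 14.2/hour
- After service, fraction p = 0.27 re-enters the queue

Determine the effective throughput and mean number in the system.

Effective arrival rate: λ_eff = λ/(1-p) = 9.6/(1-0.27) = 9.6/0.73 = 13.150685
ρ = λ_eff/μ = 13.150685/14.2 = 0.9261046
L = ρ/(1-ρ) = 0.9261046/(1-0.9261046) = 12.5326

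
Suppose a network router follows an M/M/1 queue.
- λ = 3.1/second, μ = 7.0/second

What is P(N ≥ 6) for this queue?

ρ = λ/μ = 3.1/7.0 = 0.44286
P(N ≥ n) = ρⁿ
P(N ≥ 6) = 0.44286^6
P(N ≥ 6) = 0.007544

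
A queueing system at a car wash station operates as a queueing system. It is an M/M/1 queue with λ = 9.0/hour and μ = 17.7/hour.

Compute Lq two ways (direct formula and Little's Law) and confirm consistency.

Method 1 (direct): Lq = λ²/(μ(μ-λ)) = 81.00/(17.7 × 8.70) = 0.5260

Method 2 (Little's Law):
W = 1/(μ-λ) = 1/8.70 = 0.1149425
Wq = W - 1/μ = 0.1149425 - 0.05649718 = 0.058445
Lq = λWq = 9.0 × 0.058445 = 0.5260 ✔ (matches Method 1)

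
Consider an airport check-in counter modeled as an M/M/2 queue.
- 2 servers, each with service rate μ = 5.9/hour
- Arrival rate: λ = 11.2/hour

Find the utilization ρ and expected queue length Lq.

Traffic intensity: ρ = λ/(cμ) = 11.2/(2×5.9) = 0.9492
Since ρ = 0.9492 < 1, system is stable.
Offered load a = λ/μ = cρ = 11.2/5.9 = 1.8983
P₀ = [ Σₙ₌₀^1 aⁿ/n! + a^2/(2!(1-ρ)) ]⁻¹
Σ = a^0/0! + a^1/1! = 1.0000 + 1.8983 = 2.8983
a^2/(2!(1-ρ)) = 3.60356/(2 × 0.0508475) = 35.4350
P₀ = 1/(2.8983 + 35.4350) = 0.02609
Lq = P₀·a^2·ρ / (2!(1-ρ)²) = 0.02608696 × 3.603562 × 0.9491525 / (2 × 0.002585464) = 17.2553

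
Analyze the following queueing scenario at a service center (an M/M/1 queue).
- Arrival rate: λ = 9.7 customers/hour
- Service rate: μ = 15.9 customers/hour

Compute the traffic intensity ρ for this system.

Server utilization: ρ = λ/μ
ρ = 9.7/15.9 = 0.6101
The server is busy 61.01% of the time.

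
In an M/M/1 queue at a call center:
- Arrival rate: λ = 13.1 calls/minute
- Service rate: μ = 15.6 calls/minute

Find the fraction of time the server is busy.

Server utilization: ρ = λ/μ
ρ = 13.1/15.6 = 0.8397
The server is busy 83.97% of the time.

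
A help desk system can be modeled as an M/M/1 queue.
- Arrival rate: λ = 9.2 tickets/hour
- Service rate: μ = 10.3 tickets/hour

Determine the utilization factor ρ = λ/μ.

Server utilization: ρ = λ/μ
ρ = 9.2/10.3 = 0.8932
The server is busy 89.32% of the time.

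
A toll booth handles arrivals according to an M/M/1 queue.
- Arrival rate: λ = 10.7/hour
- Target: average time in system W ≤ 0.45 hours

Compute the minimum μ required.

For M/M/1: W = 1/(μ-λ)
Need W ≤ 0.45, so 1/(μ-λ) ≤ 0.45
μ - λ ≥ 1/0.45 = 2.2222
μ ≥ 10.7 + 2.2222 = 12.9222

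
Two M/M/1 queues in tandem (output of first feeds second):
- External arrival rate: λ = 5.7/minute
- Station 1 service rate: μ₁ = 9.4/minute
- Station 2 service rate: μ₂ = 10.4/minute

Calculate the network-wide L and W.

By Jackson's theorem, each station behaves as independent M/M/1.
Station 1: ρ₁ = 5.7/9.4 = 0.6064, L₁ = ρ₁/(1-ρ₁) = λ/(μ₁-λ) = 5.7/3.70 = 1.5405
Station 2: ρ₂ = 5.7/10.4 = 0.5481, L₂ = ρ₂/(1-ρ₂) = λ/(μ₂-λ) = 5.7/4.70 = 1.2128
Total: L = L₁ + L₂ = 1.5405 + 1.2128 = 2.7533
W = L/λ = 2.7533/5.7 = 0.4830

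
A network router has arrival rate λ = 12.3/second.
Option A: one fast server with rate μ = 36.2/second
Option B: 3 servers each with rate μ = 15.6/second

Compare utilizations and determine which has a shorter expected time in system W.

Option A: single server μ = 36.2 (M/M/1)
  ρ_A = 12.3/36.2 = 0.3398
  W_A = 1/(μ-λ) = 1/(36.2-12.3) = 1/23.90 = 0.04184

Option B: 3 servers μ = 15.6 (M/M/3)
  ρ_B = λ/(cμ) = 12.3/(3×15.6) = 0.2628
  Offered load a = λ/μ = cρ = 12.3/15.6 = 0.7885
  P₀ = [ Σₙ₌₀^2 aⁿ/n! + a^3/(3!(1-ρ)) ]⁻¹
  Σ = a^0/0! + a^1/1! + a^2/2! = 1.0000 + 0.7885 + 0.3108 = 2.0993
  a^3/(3!(1-ρ)) = 0.4902/(6 × 0.7372) = 0.1108
  P₀ = 1/(2.0993 + 0.1108) = 0.4525
  Lq = P₀·a^3·ρ / (3!(1-ρ)²) = 0.4525 × 0.4902 × 0.2628 / (6 × 0.5434) = 0.01788
  Wq_B = Lq/λ = 0.017877/12.3 = 0.0014534
  W_B = Wq_B + 1/μ = 0.0014534 + 0.064103 = 0.06556

Since W_A = 0.04184 < W_B = 0.06556, Option A (single fast server) has the shorter time in system.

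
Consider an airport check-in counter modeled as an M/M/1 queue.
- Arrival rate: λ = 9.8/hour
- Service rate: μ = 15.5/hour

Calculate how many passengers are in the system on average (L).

ρ = λ/μ = 9.8/15.5 = 0.6323
For M/M/1: L = λ/(μ-λ)
L = 9.8/(15.5-9.8) = 9.8/5.70
L = 1.7193 passengers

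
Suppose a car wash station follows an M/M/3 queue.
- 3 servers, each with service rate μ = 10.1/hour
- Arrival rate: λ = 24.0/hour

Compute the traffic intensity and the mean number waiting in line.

Traffic intensity: ρ = λ/(cμ) = 24.0/(3×10.1) = 0.7921
Since ρ = 0.7921 < 1, system is stable.
Offered load a = λ/μ = cρ = 24.0/10.1 = 2.3762
P₀ = [ Σₙ₌₀^2 aⁿ/n! + a^3/(3!(1-ρ)) ]⁻¹
Σ = a^0/0! + a^1/1! + a^2/2! = 1.0000 + 2.3762 + 2.8233 = 6.1995
a^3/(3!(1-ρ)) = 13.4174/(6 × 0.207921) = 10.7552
P₀ = 1/(6.1995 + 10.7552) = 0.05898
Lq = P₀·a^3·ρ / (3!(1-ρ)²) = 0.058981 × 13.4174 × 0.79208 / (6 × 0.043231) = 2.4166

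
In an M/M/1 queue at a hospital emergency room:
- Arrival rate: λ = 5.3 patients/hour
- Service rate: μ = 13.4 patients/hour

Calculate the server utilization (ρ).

Server utilization: ρ = λ/μ
ρ = 5.3/13.4 = 0.3955
The server is busy 39.55% of the time.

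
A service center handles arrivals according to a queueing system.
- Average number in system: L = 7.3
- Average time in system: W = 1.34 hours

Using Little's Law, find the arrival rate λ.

Little's Law: L = λW, so λ = L/W
λ = 7.3/1.34 = 5.4478 customers/hour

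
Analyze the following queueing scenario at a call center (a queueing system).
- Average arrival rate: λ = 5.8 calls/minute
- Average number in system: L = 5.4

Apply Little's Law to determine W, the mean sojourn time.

Little's Law: L = λW, so W = L/λ
W = 5.4/5.8 = 0.9310 minutes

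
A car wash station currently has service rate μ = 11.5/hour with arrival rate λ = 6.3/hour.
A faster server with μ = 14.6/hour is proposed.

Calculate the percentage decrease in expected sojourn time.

System 1: ρ₁ = 6.3/11.5 = 0.5478, W₁ = 1/(11.5-6.3) = 0.19231
System 2: ρ₂ = 6.3/14.6 = 0.4315, W₂ = 1/(14.6-6.3) = 0.12048
Improvement: (W₁-W₂)/W₁ = (0.19231-0.12048)/0.19231 = 37.35%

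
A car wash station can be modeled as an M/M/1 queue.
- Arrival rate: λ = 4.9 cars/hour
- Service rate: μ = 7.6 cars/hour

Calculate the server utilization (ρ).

Server utilization: ρ = λ/μ
ρ = 4.9/7.6 = 0.6447
The server is busy 64.47% of the time.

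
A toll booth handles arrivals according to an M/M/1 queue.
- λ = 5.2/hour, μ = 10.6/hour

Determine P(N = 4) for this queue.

ρ = λ/μ = 5.2/10.6 = 0.49057
P(n) = (1-ρ)ρⁿ
P(4) = (1-0.49057) × 0.49057^4
P(4) = 0.5094 × 0.05792
P(4) = 0.02950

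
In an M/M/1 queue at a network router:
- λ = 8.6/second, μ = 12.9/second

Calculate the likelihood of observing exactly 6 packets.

ρ = λ/μ = 8.6/12.9 = 0.66667
P(n) = (1-ρ)ρⁿ
P(6) = (1-0.66667) × 0.66667^6
P(6) = 0.3333 × 0.08779
P(6) = 0.02926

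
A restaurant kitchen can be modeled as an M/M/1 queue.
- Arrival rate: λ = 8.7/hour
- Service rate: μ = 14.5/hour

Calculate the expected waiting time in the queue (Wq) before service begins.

First, compute utilization: ρ = λ/μ = 8.7/14.5 = 0.6000
For M/M/1: Wq = λ/(μ(μ-λ))
Wq = 8.7/(14.5 × (14.5-8.7))
Wq = 8.7/(14.5 × 5.80)
Wq = 0.1034 hours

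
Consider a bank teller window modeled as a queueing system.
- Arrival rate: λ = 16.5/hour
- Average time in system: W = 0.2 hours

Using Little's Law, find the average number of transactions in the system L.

Little's Law: L = λW
L = 16.5 × 0.2 = 3.3000 transactions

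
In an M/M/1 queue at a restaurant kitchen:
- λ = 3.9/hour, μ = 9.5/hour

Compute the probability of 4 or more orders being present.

ρ = λ/μ = 3.9/9.5 = 0.4105
P(N ≥ n) = ρⁿ
P(N ≥ 4) = 0.4105^4
P(N ≥ 4) = 0.02840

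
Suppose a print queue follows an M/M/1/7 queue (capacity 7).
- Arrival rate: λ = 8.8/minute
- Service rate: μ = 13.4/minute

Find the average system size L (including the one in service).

ρ = λ/μ = 8.8/13.4 = 0.65672
P₀ = (1-ρ)/(1-ρ^(K+1)) = (1-0.65672)/(1-0.65672^8) = 0.3433/0.9654 = 0.3556
P_K = P₀×ρ^K = 0.3556 × 0.65672^7 = 0.3556 × 0.05268 = 0.01873
L = ρ[1 - (K+1)ρ^K + Kρ^(K+1)] / [(1-ρ)(1-ρ^(K+1))]
L = 0.65672 × (1 - 8×0.05268 + 7×0.03460) / ((1 - 0.65672) × (1 - 0.03460)) = 1.6264 jobs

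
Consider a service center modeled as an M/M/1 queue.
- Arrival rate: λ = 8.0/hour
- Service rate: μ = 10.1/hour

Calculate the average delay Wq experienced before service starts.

First, compute utilization: ρ = λ/μ = 8.0/10.1 = 0.7921
For M/M/1: Wq = λ/(μ(μ-λ))
Wq = 8.0/(10.1 × (10.1-8.0))
Wq = 8.0/(10.1 × 2.10)
Wq = 0.3772 hours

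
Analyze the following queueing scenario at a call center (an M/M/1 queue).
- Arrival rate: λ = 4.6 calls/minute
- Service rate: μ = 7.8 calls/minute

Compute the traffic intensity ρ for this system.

Server utilization: ρ = λ/μ
ρ = 4.6/7.8 = 0.5897
The server is busy 58.97% of the time.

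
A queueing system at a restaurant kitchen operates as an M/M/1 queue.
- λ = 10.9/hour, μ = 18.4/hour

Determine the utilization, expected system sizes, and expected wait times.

Step 1: ρ = λ/μ = 10.9/18.4 = 0.5924
Step 2: L = λ/(μ-λ) = 10.9/7.50 = 1.4533
Step 3: Lq = λ²/(μ(μ-λ)) = 118.81/(18.4×7.50) = 0.8609
Step 4: W = 1/(μ-λ) = 1/7.50 = 0.13333
Step 5: Wq = λ/(μ(μ-λ)) = 10.9/(18.4×7.50) = 0.07899
Step 6: P(0) = 1-ρ = 0.4076
Verify: L = λW = 10.9×0.13333 = 1.4533 ✔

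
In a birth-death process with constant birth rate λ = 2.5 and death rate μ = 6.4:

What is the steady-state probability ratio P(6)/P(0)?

For constant rates: P(n)/P(0) = (λ/μ)^n
P(6)/P(0) = (2.5/6.4)^6 = 0.390625^6 = 0.003553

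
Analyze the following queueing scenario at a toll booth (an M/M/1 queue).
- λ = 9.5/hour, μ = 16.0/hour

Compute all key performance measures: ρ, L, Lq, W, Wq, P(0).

Step 1: ρ = λ/μ = 9.5/16.0 = 0.5938
Step 2: L = λ/(μ-λ) = 9.5/6.50 = 1.4615
Step 3: Lq = λ²/(μ(μ-λ)) = 90.25/(16.0×6.50) = 0.8678
Step 4: W = 1/(μ-λ) = 1/6.50 = 0.153846
Step 5: Wq = λ/(μ(μ-λ)) = 9.5/(16.0×6.50) = 0.09135
Step 6: P(0) = 1-ρ = 0.4062
Verify: L = λW = 9.5×0.153846 = 1.4615 ✔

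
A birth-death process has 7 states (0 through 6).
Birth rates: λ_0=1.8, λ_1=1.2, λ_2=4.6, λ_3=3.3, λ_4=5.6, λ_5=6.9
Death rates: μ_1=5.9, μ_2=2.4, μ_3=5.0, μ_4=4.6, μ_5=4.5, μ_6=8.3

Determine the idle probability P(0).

Ratios P(n)/P(0) = (λ₀···λₙ₋₁)/(μ₁···μₙ):
P(1)/P(0) = (1.8)/(5.9) = 0.3051
P(2)/P(0) = (1.8×1.2)/(5.9×2.4) = 0.1525
P(3)/P(0) = (1.8×1.2×4.6)/(5.9×2.4×5.0) = 0.1403
P(4)/P(0) = (1.8×1.2×4.6×3.3)/(5.9×2.4×5.0×4.6) = 0.1007
P(5)/P(0) = (1.8×1.2×4.6×3.3×5.6)/(5.9×2.4×5.0×4.6×4.5) = 0.1253
P(6)/P(0) = (1.8×1.2×4.6×3.3×5.6×6.9)/(5.9×2.4×5.0×4.6×4.5×8.3) = 0.1042

Normalization: ∑ P(n) = 1
P(0) × (1.0000 + 0.3051 + 0.1525 + 0.1403 + 0.1007 + 0.1253 + 0.1042) = 1
P(0) × 1.9281 = 1
P(0) = 1/1.9281 = 0.5186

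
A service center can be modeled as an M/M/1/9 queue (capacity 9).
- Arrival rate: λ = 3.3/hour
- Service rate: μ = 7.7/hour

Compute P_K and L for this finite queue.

ρ = λ/μ = 3.3/7.7 = 0.42857
P₀ = (1-ρ)/(1-ρ^(K+1)) = (1-0.42857)/(1-0.42857^10) = 0.5714/0.9998 = 0.5715
P_K = P₀×ρ^K = 0.57155 × 0.42857^9 = 0.57155 × 0.00048775 = 0.0002788
Blocking probability P_9 = 0.0002788 (0.02788%)
L = ρ[1 - (K+1)ρ^K + Kρ^(K+1)] / [(1-ρ)(1-ρ^(K+1))]
L = 0.42857 × (1 - 10×0.0004877 + 9×0.0002090) / ((1 - 0.42857) × (1 - 0.0002090)) = 0.7479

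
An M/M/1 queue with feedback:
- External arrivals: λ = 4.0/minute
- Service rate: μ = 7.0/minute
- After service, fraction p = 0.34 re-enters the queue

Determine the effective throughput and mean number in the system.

Effective arrival rate: λ_eff = λ/(1-p) = 4.0/(1-0.34) = 4.0/0.66 = 6.0606
ρ = λ_eff/μ = 6.0606/7.0 = 0.8658
L = ρ/(1-ρ) = 0.8658/(1-0.8658) = 6.4516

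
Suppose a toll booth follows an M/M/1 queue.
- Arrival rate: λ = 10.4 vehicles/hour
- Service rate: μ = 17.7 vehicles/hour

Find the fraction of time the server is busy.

Server utilization: ρ = λ/μ
ρ = 10.4/17.7 = 0.5876
The server is busy 58.76% of the time.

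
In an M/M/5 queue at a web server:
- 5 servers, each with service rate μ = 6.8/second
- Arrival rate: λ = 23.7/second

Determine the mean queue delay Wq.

Traffic intensity: ρ = λ/(cμ) = 23.7/(5×6.8) = 0.6971
Since ρ = 0.6971 < 1, system is stable.
Offered load a = λ/μ = cρ = 23.7/6.8 = 3.4853
P₀ = [ Σₙ₌₀^4 aⁿ/n! + a^5/(5!(1-ρ)) ]⁻¹
Σ = a^0/0! + a^1/1! + a^2/2! + a^3/3! + a^4/4! = 1.0000 + 3.4853 + 6.0736 + 7.0561 + 6.1482 = 23.7632
a^5/(5!(1-ρ)) = 514.2771/(120 × 0.30294) = 14.1468
P₀ = 1/(23.7632 + 14.1468) = 0.02638
Lq = P₀·a^5·ρ / (5!(1-ρ)²) = 0.026378 × 514.2771 × 0.69706 / (120 × 0.091773) = 0.8586
Wq = Lq/λ = 0.8586/23.7 = 0.03623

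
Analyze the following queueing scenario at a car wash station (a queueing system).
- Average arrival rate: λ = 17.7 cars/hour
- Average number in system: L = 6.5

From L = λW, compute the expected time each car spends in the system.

Little's Law: L = λW, so W = L/λ
W = 6.5/17.7 = 0.3672 hours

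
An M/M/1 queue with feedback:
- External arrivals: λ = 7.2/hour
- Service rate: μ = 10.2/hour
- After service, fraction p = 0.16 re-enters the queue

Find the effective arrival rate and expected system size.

Effective arrival rate: λ_eff = λ/(1-p) = 7.2/(1-0.16) = 7.2/0.84 = 8.57143
ρ = λ_eff/μ = 8.57143/10.2 = 0.840336
L = ρ/(1-ρ) = 0.840336/(1-0.840336) = 5.2632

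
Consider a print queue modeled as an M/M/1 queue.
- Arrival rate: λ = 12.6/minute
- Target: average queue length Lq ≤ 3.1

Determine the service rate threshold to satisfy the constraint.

For M/M/1: Lq = λ²/(μ(μ-λ))
Need Lq ≤ 3.1, i.e. μ(μ-λ) ≥ λ²/3.1
μ² - 12.6μ - 158.76/3.1 ≥ 0  →  μ² - 12.6μ - 51.2129 ≥ 0
Quadratic formula (positive root): μ = [λ + √(λ² + 4×51.2129)]/2
Discriminant: 158.76 + 4×51.2129 = 363.6116, √363.6116 = 19.0686
μ ≥ (12.6 + 19.0686)/2 = 15.8343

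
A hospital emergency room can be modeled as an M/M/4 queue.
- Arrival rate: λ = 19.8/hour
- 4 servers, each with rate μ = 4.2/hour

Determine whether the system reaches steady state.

Stability requires ρ = λ/(cμ) < 1
ρ = 19.8/(4 × 4.2) = 19.8/16.80 = 1.1786
Since 1.1786 ≥ 1, the system is UNSTABLE.
Need c > λ/μ = 19.8/4.2 = 4.71.
Minimum servers needed: c = 5.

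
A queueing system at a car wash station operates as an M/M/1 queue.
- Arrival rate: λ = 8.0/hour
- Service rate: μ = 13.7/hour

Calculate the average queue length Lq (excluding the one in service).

ρ = λ/μ = 8.0/13.7 = 0.5839
For M/M/1: Lq = λ²/(μ(μ-λ))
Lq = 64.00/(13.7 × 5.70)
Lq = 0.8196 cars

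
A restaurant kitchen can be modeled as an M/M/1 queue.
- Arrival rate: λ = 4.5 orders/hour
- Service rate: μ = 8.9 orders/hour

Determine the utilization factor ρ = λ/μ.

Server utilization: ρ = λ/μ
ρ = 4.5/8.9 = 0.5056
The server is busy 50.56% of the time.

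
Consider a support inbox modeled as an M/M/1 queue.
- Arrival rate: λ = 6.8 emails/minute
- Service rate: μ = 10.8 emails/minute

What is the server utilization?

Server utilization: ρ = λ/μ
ρ = 6.8/10.8 = 0.6296
The server is busy 62.96% of the time.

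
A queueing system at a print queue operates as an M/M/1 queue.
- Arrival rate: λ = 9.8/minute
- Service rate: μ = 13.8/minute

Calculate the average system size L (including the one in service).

ρ = λ/μ = 9.8/13.8 = 0.7101
For M/M/1: L = λ/(μ-λ)
L = 9.8/(13.8-9.8) = 9.8/4.00
L = 2.4500 jobs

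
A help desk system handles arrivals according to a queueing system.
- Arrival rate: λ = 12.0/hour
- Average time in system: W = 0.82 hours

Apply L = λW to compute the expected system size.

Little's Law: L = λW
L = 12.0 × 0.82 = 9.8400 tickets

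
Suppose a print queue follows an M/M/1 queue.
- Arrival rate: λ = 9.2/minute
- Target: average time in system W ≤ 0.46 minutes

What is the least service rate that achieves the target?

For M/M/1: W = 1/(μ-λ)
Need W ≤ 0.46, so 1/(μ-λ) ≤ 0.46
μ - λ ≥ 1/0.46 = 2.1739
μ ≥ 9.2 + 2.1739 = 11.3739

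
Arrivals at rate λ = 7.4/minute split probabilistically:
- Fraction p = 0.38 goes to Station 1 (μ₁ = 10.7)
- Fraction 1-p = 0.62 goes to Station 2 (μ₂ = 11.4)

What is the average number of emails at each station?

Effective rates: λ₁ = 7.4×0.38 = 2.812, λ₂ = 7.4×0.62 = 4.588
Station 1: ρ₁ = 2.812/10.7 = 0.2628, L₁ = ρ₁/(1-ρ₁) = 0.2628/(1-0.2628) = 0.3565
Station 2: ρ₂ = 4.588/11.4 = 0.40246, L₂ = ρ₂/(1-ρ₂) = 0.40246/(1-0.40246) = 0.6735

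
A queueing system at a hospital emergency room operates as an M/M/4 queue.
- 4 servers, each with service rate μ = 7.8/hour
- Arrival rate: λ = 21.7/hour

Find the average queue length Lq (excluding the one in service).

Traffic intensity: ρ = λ/(cμ) = 21.7/(4×7.8) = 0.6955
Since ρ = 0.6955 < 1, system is stable.
Offered load a = λ/μ = cρ = 21.7/7.8 = 2.7821
P₀ = [ Σₙ₌₀^3 aⁿ/n! + a^4/(4!(1-ρ)) ]⁻¹
Σ = a^0/0! + a^1/1! + a^2/2! + a^3/3! = 1.00000 + 2.78205 + 3.86990 + 3.58876 = 11.2407
a^4/(4!(1-ρ)) = 59.9046/(24 × 0.304487) = 8.1975
P₀ = 1/(11.2407 + 8.1975) = 0.05145
Lq = P₀·a^4·ρ / (4!(1-ρ)²) = 0.051445 × 59.9046 × 0.69551 / (24 × 0.092712) = 0.9633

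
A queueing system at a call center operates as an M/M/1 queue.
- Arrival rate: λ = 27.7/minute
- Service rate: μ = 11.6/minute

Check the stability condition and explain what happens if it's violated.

Stability requires ρ = λ/(cμ) < 1
ρ = 27.7/(1 × 11.6) = 27.7/11.60 = 2.3879
Since 2.3879 ≥ 1, the system is UNSTABLE.
Queue grows without bound. Need μ > λ = 27.7.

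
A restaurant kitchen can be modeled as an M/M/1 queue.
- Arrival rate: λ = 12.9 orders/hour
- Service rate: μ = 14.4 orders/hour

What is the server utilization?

Server utilization: ρ = λ/μ
ρ = 12.9/14.4 = 0.8958
The server is busy 89.58% of the time.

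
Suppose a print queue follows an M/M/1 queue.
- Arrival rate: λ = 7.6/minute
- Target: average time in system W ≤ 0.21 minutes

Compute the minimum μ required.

For M/M/1: W = 1/(μ-λ)
Need W ≤ 0.21, so 1/(μ-λ) ≤ 0.21
μ - λ ≥ 1/0.21 = 4.7619
μ ≥ 7.6 + 4.7619 = 12.3619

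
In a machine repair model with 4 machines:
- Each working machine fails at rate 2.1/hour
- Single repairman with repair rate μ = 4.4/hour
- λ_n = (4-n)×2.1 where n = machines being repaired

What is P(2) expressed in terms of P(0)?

P(2)/P(0) = ∏_{i=0}^{2-1} λ_i/μ_{i+1}
= (4-0)×2.1/4.4 × (4-1)×2.1/4.4
= 2.7335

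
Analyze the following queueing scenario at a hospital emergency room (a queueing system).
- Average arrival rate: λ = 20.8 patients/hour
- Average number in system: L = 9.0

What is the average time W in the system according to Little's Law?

Little's Law: L = λW, so W = L/λ
W = 9.0/20.8 = 0.4327 hours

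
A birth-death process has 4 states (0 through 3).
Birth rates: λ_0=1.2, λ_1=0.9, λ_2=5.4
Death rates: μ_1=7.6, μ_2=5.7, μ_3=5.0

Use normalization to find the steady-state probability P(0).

Ratios P(n)/P(0) = (λ₀···λₙ₋₁)/(μ₁···μₙ):
P(1)/P(0) = (1.2)/(7.6) = 0.1579
P(2)/P(0) = (1.2×0.9)/(7.6×5.7) = 0.02493
P(3)/P(0) = (1.2×0.9×5.4)/(7.6×5.7×5.0) = 0.02693

Normalization: ∑ P(n) = 1
P(0) × (1.0000 + 0.1579 + 0.02493 + 0.02693) = 1
P(0) × 1.2098 = 1
P(0) = 1/1.2098 = 0.8266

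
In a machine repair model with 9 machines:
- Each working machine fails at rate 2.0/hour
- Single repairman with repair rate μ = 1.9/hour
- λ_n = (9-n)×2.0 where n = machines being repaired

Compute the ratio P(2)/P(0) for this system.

P(2)/P(0) = ∏_{i=0}^{2-1} λ_i/μ_{i+1}
= (9-0)×2.0/1.9 × (9-1)×2.0/1.9
= 79.7784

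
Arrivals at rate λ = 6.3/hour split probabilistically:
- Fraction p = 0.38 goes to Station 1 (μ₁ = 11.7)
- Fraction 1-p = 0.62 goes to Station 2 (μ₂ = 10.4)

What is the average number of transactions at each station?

Effective rates: λ₁ = 6.3×0.38 = 2.394, λ₂ = 6.3×0.62 = 3.906
Station 1: ρ₁ = 2.394/11.7 = 0.20462, L₁ = ρ₁/(1-ρ₁) = 0.20462/(1-0.20462) = 0.2573
Station 2: ρ₂ = 3.906/10.4 = 0.3756, L₂ = ρ₂/(1-ρ₂) = 0.3756/(1-0.3756) = 0.6015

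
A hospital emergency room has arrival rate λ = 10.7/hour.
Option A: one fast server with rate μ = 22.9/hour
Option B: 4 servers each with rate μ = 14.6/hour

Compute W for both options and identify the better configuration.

Option A: single server μ = 22.9 (M/M/1)
  ρ_A = 10.7/22.9 = 0.4672
  W_A = 1/(μ-λ) = 1/(22.9-10.7) = 1/12.20 = 0.08197

Option B: 4 servers μ = 14.6 (M/M/4)
  ρ_B = λ/(cμ) = 10.7/(4×14.6) = 0.1832
  Offered load a = λ/μ = cρ = 10.7/14.6 = 0.7329
  P₀ = [ Σₙ₌₀^3 aⁿ/n! + a^4/(4!(1-ρ)) ]⁻¹
  Σ = a^0/0! + a^1/1! + a^2/2! + a^3/3! = 1.0000 + 0.73288 + 0.26855 + 0.065606 = 2.0670
  a^4/(4!(1-ρ)) = 0.2885/(24 × 0.8168) = 0.01472
  P₀ = 1/(2.0670 + 0.01472) = 0.4804
  Lq = P₀·a^4·ρ / (4!(1-ρ)²) = 0.4804 × 0.2885 × 0.1832 / (24 × 0.6671) = 0.001586
  Wq_B = Lq/λ = 0.001586/10.7 = 0.0001482
  W_B = Wq_B + 1/μ = 0.0001482 + 0.06849 = 0.06864

Since W_B = 0.06864 < W_A = 0.08197, Option B (multiple servers) has the shorter time in system.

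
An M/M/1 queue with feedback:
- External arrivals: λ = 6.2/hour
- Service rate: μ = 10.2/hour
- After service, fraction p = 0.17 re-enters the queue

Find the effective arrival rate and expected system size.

Effective arrival rate: λ_eff = λ/(1-p) = 6.2/(1-0.17) = 6.2/0.83 = 7.4699
ρ = λ_eff/μ = 7.4699/10.2 = 0.73234
L = ρ/(1-ρ) = 0.73234/(1-0.73234) = 2.7361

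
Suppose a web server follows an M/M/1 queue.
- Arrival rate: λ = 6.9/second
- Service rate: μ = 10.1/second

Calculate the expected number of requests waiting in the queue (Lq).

ρ = λ/μ = 6.9/10.1 = 0.6832
For M/M/1: Lq = λ²/(μ(μ-λ))
Lq = 47.61/(10.1 × 3.20)
Lq = 1.4731 requests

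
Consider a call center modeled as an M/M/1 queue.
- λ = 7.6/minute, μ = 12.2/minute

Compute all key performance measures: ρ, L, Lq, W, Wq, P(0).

Step 1: ρ = λ/μ = 7.6/12.2 = 0.6230
Step 2: L = λ/(μ-λ) = 7.6/4.60 = 1.6522
Step 3: Lq = λ²/(μ(μ-λ)) = 57.76/(12.2×4.60) = 1.0292
Step 4: W = 1/(μ-λ) = 1/4.60 = 0.2174
Step 5: Wq = λ/(μ(μ-λ)) = 7.6/(12.2×4.60) = 0.1354
Step 6: P(0) = 1-ρ = 0.3770
Verify: L = λW = 7.6×0.2174 = 1.6522 ✔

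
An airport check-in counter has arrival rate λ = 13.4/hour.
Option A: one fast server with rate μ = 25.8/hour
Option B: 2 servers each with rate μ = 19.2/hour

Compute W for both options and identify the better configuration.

Option A: single server μ = 25.8 (M/M/1)
  ρ_A = 13.4/25.8 = 0.5194
  W_A = 1/(μ-λ) = 1/(25.8-13.4) = 1/12.40 = 0.08065

Option B: 2 servers μ = 19.2 (M/M/2)
  ρ_B = λ/(cμ) = 13.4/(2×19.2) = 0.3490
  Offered load a = λ/μ = cρ = 13.4/19.2 = 0.6979
  P₀ = [ Σₙ₌₀^1 aⁿ/n! + a^2/(2!(1-ρ)) ]⁻¹
  Σ = a^0/0! + a^1/1! = 1.0000 + 0.6979 = 1.6979
  a^2/(2!(1-ρ)) = 0.4871/(2 × 0.6510) = 0.3741
  P₀ = 1/(1.6979 + 0.3741) = 0.4826
  Lq = P₀·a^2·ρ / (2!(1-ρ)²) = 0.4826 × 0.4871 × 0.3490 / (2 × 0.4239) = 0.09677
  Wq_B = Lq/λ = 0.09677059/13.4 = 0.007221686
  W_B = Wq_B + 1/μ = 0.007221686 + 0.05208333 = 0.05931

Since W_B = 0.05931 < W_A = 0.08065, Option B (multiple servers) has the shorter time in system.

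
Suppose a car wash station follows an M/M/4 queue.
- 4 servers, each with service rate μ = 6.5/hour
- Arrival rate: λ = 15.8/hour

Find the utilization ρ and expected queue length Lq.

Traffic intensity: ρ = λ/(cμ) = 15.8/(4×6.5) = 0.6077
Since ρ = 0.6077 < 1, system is stable.
Offered load a = λ/μ = cρ = 15.8/6.5 = 2.4308
P₀ = [ Σₙ₌₀^3 aⁿ/n! + a^4/(4!(1-ρ)) ]⁻¹
Σ = a^0/0! + a^1/1! + a^2/2! + a^3/3! = 1.000000 + 2.430769 + 2.954320 + 2.393756 = 8.7788
a^4/(4!(1-ρ)) = 34.9120/(24 × 0.3923) = 3.7080
P₀ = 1/(8.7788 + 3.7080) = 0.08008
Lq = P₀·a^4·ρ / (4!(1-ρ)²) = 0.08008 × 34.9120 × 0.6077 / (24 × 0.1539) = 0.4600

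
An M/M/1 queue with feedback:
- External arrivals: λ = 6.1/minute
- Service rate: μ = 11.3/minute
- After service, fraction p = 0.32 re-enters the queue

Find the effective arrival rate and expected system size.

Effective arrival rate: λ_eff = λ/(1-p) = 6.1/(1-0.32) = 6.1/0.68 = 8.970588
ρ = λ_eff/μ = 8.970588/11.3 = 0.793857
L = ρ/(1-ρ) = 0.793857/(1-0.793857) = 3.8510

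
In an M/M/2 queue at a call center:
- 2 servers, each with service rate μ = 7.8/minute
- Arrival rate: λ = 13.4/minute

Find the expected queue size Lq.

Traffic intensity: ρ = λ/(cμ) = 13.4/(2×7.8) = 0.8590
Since ρ = 0.8590 < 1, system is stable.
Offered load a = λ/μ = cρ = 13.4/7.8 = 1.7179
P₀ = [ Σₙ₌₀^1 aⁿ/n! + a^2/(2!(1-ρ)) ]⁻¹
Σ = a^0/0! + a^1/1! = 1.0000 + 1.7179 = 2.7179
a^2/(2!(1-ρ)) = 2.95135/(2 × 0.141026) = 10.4639
P₀ = 1/(2.7179 + 10.4639) = 0.07586
Lq = P₀·a^2·ρ / (2!(1-ρ)²) = 0.075862 × 2.9513 × 0.85897 / (2 × 0.019888) = 4.8350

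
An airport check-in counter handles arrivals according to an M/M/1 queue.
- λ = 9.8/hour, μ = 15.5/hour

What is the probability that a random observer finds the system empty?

ρ = λ/μ = 9.8/15.5 = 0.6323
P(0) = 1 - ρ = 1 - 0.6323 = 0.3677
The server is idle 36.77% of the time.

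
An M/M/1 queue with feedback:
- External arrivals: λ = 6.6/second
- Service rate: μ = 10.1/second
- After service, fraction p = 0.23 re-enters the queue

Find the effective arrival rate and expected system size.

Effective arrival rate: λ_eff = λ/(1-p) = 6.6/(1-0.23) = 6.6/0.77 = 8.57143
ρ = λ_eff/μ = 8.57143/10.1 = 0.848656
L = ρ/(1-ρ) = 0.848656/(1-0.848656) = 5.6075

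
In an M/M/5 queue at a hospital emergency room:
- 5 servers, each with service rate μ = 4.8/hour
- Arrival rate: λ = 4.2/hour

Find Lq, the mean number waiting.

Traffic intensity: ρ = λ/(cμ) = 4.2/(5×4.8) = 0.1750
Since ρ = 0.1750 < 1, system is stable.
Offered load a = λ/μ = cρ = 4.2/4.8 = 0.8750
P₀ = [ Σₙ₌₀^4 aⁿ/n! + a^5/(5!(1-ρ)) ]⁻¹
Σ = a^0/0! + a^1/1! + a^2/2! + a^3/3! + a^4/4! = 1.0000 + 0.8750 + 0.3828 + 0.1117 + 0.02442 = 2.3939
a^5/(5!(1-ρ)) = 0.5129/(120 × 0.8250) = 0.005181
P₀ = 1/(2.3939 + 0.005181) = 0.4168
Lq = P₀·a^5·ρ / (5!(1-ρ)²) = 0.4168 × 0.5129 × 0.1750 / (120 × 0.6806) = 0.0004581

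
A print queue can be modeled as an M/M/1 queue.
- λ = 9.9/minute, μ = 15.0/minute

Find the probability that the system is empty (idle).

ρ = λ/μ = 9.9/15.0 = 0.6600
P(0) = 1 - ρ = 1 - 0.6600 = 0.3400
The server is idle 34.00% of the time.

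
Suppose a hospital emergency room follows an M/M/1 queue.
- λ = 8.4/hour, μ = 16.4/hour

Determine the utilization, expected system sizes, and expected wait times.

Step 1: ρ = λ/μ = 8.4/16.4 = 0.5122
Step 2: L = λ/(μ-λ) = 8.4/8.00 = 1.0500
Step 3: Lq = λ²/(μ(μ-λ)) = 70.56/(16.4×8.00) = 0.5378
Step 4: W = 1/(μ-λ) = 1/8.00 = 0.1250
Step 5: Wq = λ/(μ(μ-λ)) = 8.4/(16.4×8.00) = 0.06402
Step 6: P(0) = 1-ρ = 0.4878
Verify: L = λW = 8.4×0.1250 = 1.0500 ✔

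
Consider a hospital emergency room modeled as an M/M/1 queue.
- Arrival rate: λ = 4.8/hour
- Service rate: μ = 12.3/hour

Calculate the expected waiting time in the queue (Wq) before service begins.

First, compute utilization: ρ = λ/μ = 4.8/12.3 = 0.3902
For M/M/1: Wq = λ/(μ(μ-λ))
Wq = 4.8/(12.3 × (12.3-4.8))
Wq = 4.8/(12.3 × 7.50)
Wq = 0.05203 hours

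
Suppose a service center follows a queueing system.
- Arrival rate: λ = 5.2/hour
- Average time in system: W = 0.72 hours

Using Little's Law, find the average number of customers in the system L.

Little's Law: L = λW
L = 5.2 × 0.72 = 3.7440 customers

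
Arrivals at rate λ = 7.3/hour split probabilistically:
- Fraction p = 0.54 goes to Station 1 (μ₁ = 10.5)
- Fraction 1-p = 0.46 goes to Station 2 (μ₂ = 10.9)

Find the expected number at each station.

Effective rates: λ₁ = 7.3×0.54 = 3.942, λ₂ = 7.3×0.46 = 3.358
Station 1: ρ₁ = 3.942/10.5 = 0.37543, L₁ = ρ₁/(1-ρ₁) = 0.37543/(1-0.37543) = 0.6011
Station 2: ρ₂ = 3.358/10.9 = 0.30807, L₂ = ρ₂/(1-ρ₂) = 0.30807/(1-0.30807) = 0.4452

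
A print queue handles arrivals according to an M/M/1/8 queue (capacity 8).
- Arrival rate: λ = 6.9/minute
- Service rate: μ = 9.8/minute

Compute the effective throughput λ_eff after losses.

ρ = λ/μ = 6.9/9.8 = 0.70408
P₀ = (1-ρ)/(1-ρ^(K+1)) = (1-0.70408)/(1-0.70408^9) = 0.29592/0.95748 = 0.3091
P_K = P₀×ρ^K = 0.30906 × 0.70408^8 = 0.30906 × 0.060392 = 0.01866
λ_eff = λ(1-P_K) = 6.9 × (1 - 0.01866) = 6.9 × 0.98134 = 6.7712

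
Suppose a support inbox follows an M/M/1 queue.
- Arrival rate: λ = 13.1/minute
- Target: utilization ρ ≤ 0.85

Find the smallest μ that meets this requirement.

ρ = λ/μ, so μ = λ/ρ
μ ≥ 13.1/0.85 = 15.4118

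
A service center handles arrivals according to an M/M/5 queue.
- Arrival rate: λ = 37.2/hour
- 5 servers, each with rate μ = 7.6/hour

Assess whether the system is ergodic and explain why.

Stability requires ρ = λ/(cμ) < 1
ρ = 37.2/(5 × 7.6) = 37.2/38.00 = 0.9789
Since 0.9789 < 1, the system is STABLE.
The servers are busy 97.89% of the time.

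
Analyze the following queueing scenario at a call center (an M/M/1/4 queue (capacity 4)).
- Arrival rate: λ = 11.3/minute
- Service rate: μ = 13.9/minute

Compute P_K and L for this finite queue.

ρ = λ/μ = 11.3/13.9 = 0.81295
P₀ = (1-ρ)/(1-ρ^(K+1)) = (1-0.81295)/(1-0.81295^5) = 0.18705/0.64493 = 0.2900
P_K = P₀×ρ^K = 0.2900 × 0.81295^4 = 0.2900 × 0.4368 = 0.1267
Blocking probability P_4 = 0.1267 (12.67%)
L = ρ[1 - (K+1)ρ^K + Kρ^(K+1)] / [(1-ρ)(1-ρ^(K+1))]
L = 0.81295 × (1 - 5×0.43677 + 4×0.35507) / ((1 - 0.81295) × (1 - 0.35507)) = 1.5933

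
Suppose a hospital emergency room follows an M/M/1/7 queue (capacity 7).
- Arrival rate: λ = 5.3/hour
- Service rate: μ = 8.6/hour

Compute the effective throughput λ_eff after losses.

ρ = λ/μ = 5.3/8.6 = 0.61628
P₀ = (1-ρ)/(1-ρ^(K+1)) = (1-0.61628)/(1-0.61628^8) = 0.3837/0.9792 = 0.3919
P_K = P₀×ρ^K = 0.3919 × 0.61628^7 = 0.3919 × 0.03376 = 0.01323
λ_eff = λ(1-P_K) = 5.3 × (1 - 0.01323) = 5.3 × 0.98677 = 5.2299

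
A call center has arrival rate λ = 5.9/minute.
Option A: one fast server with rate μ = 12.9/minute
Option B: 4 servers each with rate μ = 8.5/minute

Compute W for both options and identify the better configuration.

Option A: single server μ = 12.9 (M/M/1)
  ρ_A = 5.9/12.9 = 0.4574
  W_A = 1/(μ-λ) = 1/(12.9-5.9) = 1/7.00 = 0.1429

Option B: 4 servers μ = 8.5 (M/M/4)
  ρ_B = λ/(cμ) = 5.9/(4×8.5) = 0.1735
  Offered load a = λ/μ = cρ = 5.9/8.5 = 0.6941
  P₀ = [ Σₙ₌₀^3 aⁿ/n! + a^4/(4!(1-ρ)) ]⁻¹
  Σ = a^0/0! + a^1/1! + a^2/2! + a^3/3! = 1.0000 + 0.69412 + 0.24090 + 0.055738 = 1.9908
  a^4/(4!(1-ρ)) = 0.2321/(24 × 0.8265) = 0.01170
  P₀ = 1/(1.9908 + 0.01170) = 0.4994
  Lq = P₀·a^4·ρ / (4!(1-ρ)²) = 0.4994 × 0.2321 × 0.1735 / (24 × 0.6831) = 0.001227
  Wq_B = Lq/λ = 0.0012271/5.9 = 0.00020798
  W_B = Wq_B + 1/μ = 0.00020798 + 0.11765 = 0.1179

Since W_B = 0.1179 < W_A = 0.1429, Option B (multiple servers) has the shorter time in system.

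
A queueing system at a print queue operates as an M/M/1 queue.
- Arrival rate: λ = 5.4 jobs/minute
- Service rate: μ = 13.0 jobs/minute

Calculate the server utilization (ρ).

Server utilization: ρ = λ/μ
ρ = 5.4/13.0 = 0.4154
The server is busy 41.54% of the time.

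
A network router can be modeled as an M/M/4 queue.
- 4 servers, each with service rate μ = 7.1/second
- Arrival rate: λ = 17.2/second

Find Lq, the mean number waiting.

Traffic intensity: ρ = λ/(cμ) = 17.2/(4×7.1) = 0.6056
Since ρ = 0.6056 < 1, system is stable.
Offered load a = λ/μ = cρ = 17.2/7.1 = 2.4225
P₀ = [ Σₙ₌₀^3 aⁿ/n! + a^4/(4!(1-ρ)) ]⁻¹
Σ = a^0/0! + a^1/1! + a^2/2! + a^3/3! = 1.00000 + 2.42254 + 2.93434 + 2.36951 = 8.7264
a^4/(4!(1-ρ)) = 34.4414/(24 × 0.39437) = 3.6389
P₀ = 1/(8.7264 + 3.6389) = 0.08087
Lq = P₀·a^4·ρ / (4!(1-ρ)²) = 0.080872 × 34.4414 × 0.60563 / (24 × 0.15552) = 0.4519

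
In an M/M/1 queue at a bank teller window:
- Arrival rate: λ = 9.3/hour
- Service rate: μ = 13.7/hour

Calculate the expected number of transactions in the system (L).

ρ = λ/μ = 9.3/13.7 = 0.6788
For M/M/1: L = λ/(μ-λ)
L = 9.3/(13.7-9.3) = 9.3/4.40
L = 2.1136 transactions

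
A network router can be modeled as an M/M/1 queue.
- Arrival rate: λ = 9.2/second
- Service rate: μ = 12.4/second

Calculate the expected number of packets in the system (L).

ρ = λ/μ = 9.2/12.4 = 0.7419
For M/M/1: L = λ/(μ-λ)
L = 9.2/(12.4-9.2) = 9.2/3.20
L = 2.8750 packets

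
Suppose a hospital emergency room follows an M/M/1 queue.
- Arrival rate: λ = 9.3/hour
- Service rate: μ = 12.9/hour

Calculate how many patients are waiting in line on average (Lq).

ρ = λ/μ = 9.3/12.9 = 0.7209
For M/M/1: Lq = λ²/(μ(μ-λ))
Lq = 86.49/(12.9 × 3.60)
Lq = 1.8624 patients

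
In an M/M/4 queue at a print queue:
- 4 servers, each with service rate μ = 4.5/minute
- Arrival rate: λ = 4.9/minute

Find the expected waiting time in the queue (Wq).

Traffic intensity: ρ = λ/(cμ) = 4.9/(4×4.5) = 0.2722
Since ρ = 0.2722 < 1, system is stable.
Offered load a = λ/μ = cρ = 4.9/4.5 = 1.0889
P₀ = [ Σₙ₌₀^3 aⁿ/n! + a^4/(4!(1-ρ)) ]⁻¹
Σ = a^0/0! + a^1/1! + a^2/2! + a^3/3! = 1.0000 + 1.0889 + 0.5928 + 0.2152 = 2.8969
a^4/(4!(1-ρ)) = 1.40583/(24 × 0.727778) = 0.08049
P₀ = 1/(2.8969 + 0.08049) = 0.3359
Lq = P₀·a^4·ρ / (4!(1-ρ)²) = 0.3359 × 1.4058 × 0.2722 / (24 × 0.5297) = 0.01011
Wq = Lq/λ = 0.0101114/4.9 = 0.002064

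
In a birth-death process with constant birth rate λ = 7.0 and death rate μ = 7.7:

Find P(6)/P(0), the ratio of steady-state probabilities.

For constant rates: P(n)/P(0) = (λ/μ)^n
P(6)/P(0) = (7.0/7.7)^6 = 0.9091^6 = 0.5645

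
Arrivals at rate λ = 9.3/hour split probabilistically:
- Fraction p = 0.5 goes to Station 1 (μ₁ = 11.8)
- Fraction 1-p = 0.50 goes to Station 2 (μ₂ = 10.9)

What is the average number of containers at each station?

Effective rates: λ₁ = 9.3×0.5 = 4.65, λ₂ = 9.3×0.50 = 4.65
Station 1: ρ₁ = 4.65/11.8 = 0.3940678, L₁ = ρ₁/(1-ρ₁) = 0.3940678/(1-0.3940678) = 0.6503
Station 2: ρ₂ = 4.65/10.9 = 0.4266, L₂ = ρ₂/(1-ρ₂) = 0.4266/(1-0.4266) = 0.7440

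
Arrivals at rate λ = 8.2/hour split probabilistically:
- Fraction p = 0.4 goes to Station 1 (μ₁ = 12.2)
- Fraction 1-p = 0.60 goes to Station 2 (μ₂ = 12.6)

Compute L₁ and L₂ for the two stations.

Effective rates: λ₁ = 8.2×0.4 = 3.28, λ₂ = 8.2×0.60 = 4.92
Station 1: ρ₁ = 3.28/12.2 = 0.26885, L₁ = ρ₁/(1-ρ₁) = 0.26885/(1-0.26885) = 0.3677
Station 2: ρ₂ = 4.92/12.6 = 0.39048, L₂ = ρ₂/(1-ρ₂) = 0.39048/(1-0.39048) = 0.6406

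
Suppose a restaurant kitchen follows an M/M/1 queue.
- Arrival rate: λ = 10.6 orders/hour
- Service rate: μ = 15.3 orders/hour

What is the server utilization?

Server utilization: ρ = λ/μ
ρ = 10.6/15.3 = 0.6928
The server is busy 69.28% of the time.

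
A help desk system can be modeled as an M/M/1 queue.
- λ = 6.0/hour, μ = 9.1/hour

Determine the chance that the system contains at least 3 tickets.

ρ = λ/μ = 6.0/9.1 = 0.6593
P(N ≥ n) = ρⁿ
P(N ≥ 3) = 0.6593^3
P(N ≥ 3) = 0.2866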